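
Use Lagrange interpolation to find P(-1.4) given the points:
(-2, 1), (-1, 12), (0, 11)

Lagrange interpolation formula:
P(x) = Σ yᵢ × Lᵢ(x)
where Lᵢ(x) = Π_{j≠i} (x - xⱼ)/(xᵢ - xⱼ)

L_0(-1.4) = (-1.4 - (-1))/(-2 - (-1)) × (-1.4 - 0)/(-2 - 0) = 0.280000
L_1(-1.4) = (-1.4 - (-2))/(-1 - (-2)) × (-1.4 - 0)/(-1 - 0) = 0.840000
L_2(-1.4) = (-1.4 - (-2))/(0 - (-2)) × (-1.4 - (-1))/(0 - (-1)) = -0.120000

P(-1.4) = 1×L_0(-1.4) + 12×L_1(-1.4) + 11×L_2(-1.4)
P(-1.4) = 9.040000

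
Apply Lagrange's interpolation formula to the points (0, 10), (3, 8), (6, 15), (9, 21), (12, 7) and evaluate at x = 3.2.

Lagrange interpolation formula:
P(x) = Σ yᵢ × Lᵢ(x)
where Lᵢ(x) = Π_{j≠i} (x - xⱼ)/(xᵢ - xⱼ)

L_0(3.2) = (3.2 - 3)/(0 - 3) × (3.2 - 6)/(0 - 6) × (3.2 - 9)/(0 - 9) × (3.2 - 12)/(0 - 12) = -0.014703
L_1(3.2) = (3.2 - 0)/(3 - 0) × (3.2 - 6)/(3 - 6) × (3.2 - 9)/(3 - 9) × (3.2 - 12)/(3 - 12) = 0.940984
L_2(3.2) = (3.2 - 0)/(6 - 0) × (3.2 - 3)/(6 - 3) × (3.2 - 9)/(6 - 9) × (3.2 - 12)/(6 - 12) = 0.100820
L_3(3.2) = (3.2 - 0)/(9 - 0) × (3.2 - 3)/(9 - 3) × (3.2 - 6)/(9 - 6) × (3.2 - 12)/(9 - 12) = -0.032448
L_4(3.2) = (3.2 - 0)/(12 - 0) × (3.2 - 3)/(12 - 3) × (3.2 - 6)/(12 - 6) × (3.2 - 9)/(12 - 9) = 0.005347

P(3.2) = 10×L_0(3.2) + 8×L_1(3.2) + 15×L_2(3.2) + 21×L_3(3.2) + 7×L_4(3.2)
P(3.2) = 8.249165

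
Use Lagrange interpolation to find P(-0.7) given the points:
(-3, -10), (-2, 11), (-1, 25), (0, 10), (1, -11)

Lagrange interpolation formula:
P(x) = Σ yᵢ × Lᵢ(x)
where Lᵢ(x) = Π_{j≠i} (x - xⱼ)/(xᵢ - xⱼ)

L_0(-0.7) = (-0.7 - (-2))/(-3 - (-2)) × (-0.7 - (-1))/(-3 - (-1)) × (-0.7 - 0)/(-3 - 0) × (-0.7 - 1)/(-3 - 1) = 0.019338
L_1(-0.7) = (-0.7 - (-3))/(-2 - (-3)) × (-0.7 - (-1))/(-2 - (-1)) × (-0.7 - 0)/(-2 - 0) × (-0.7 - 1)/(-2 - 1) = -0.136850
L_2(-0.7) = (-0.7 - (-3))/(-1 - (-3)) × (-0.7 - (-2))/(-1 - (-2)) × (-0.7 - 0)/(-1 - 0) × (-0.7 - 1)/(-1 - 1) = 0.889525
L_3(-0.7) = (-0.7 - (-3))/(0 - (-3)) × (-0.7 - (-2))/(0 - (-2)) × (-0.7 - (-1))/(0 - (-1)) × (-0.7 - 1)/(0 - 1) = 0.254150
L_4(-0.7) = (-0.7 - (-3))/(1 - (-3)) × (-0.7 - (-2))/(1 - (-2)) × (-0.7 - (-1))/(1 - (-1)) × (-0.7 - 0)/(1 - 0) = -0.026163

P(-0.7) = (-10)×L_0(-0.7) + 11×L_1(-0.7) + 25×L_2(-0.7) + 10×L_3(-0.7) + (-11)×L_4(-0.7)
P(-0.7) = 23.368687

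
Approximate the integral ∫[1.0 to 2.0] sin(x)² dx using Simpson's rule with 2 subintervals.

f(x) = sin(x)²
a = 1.0, b = 2.0, n = 2
h = (b - a)/n = 0.500000

Simpson's rule: (h/3)[f(x₀) + 4f(x₁) + 2f(x₂) + ... + f(xₙ)]

x_0 = 1.0000, f(x_0) = 0.708073, coefficient = 1
x_1 = 1.5000, f(x_1) = 0.994996, coefficient = 4
x_2 = 2.0000, f(x_2) = 0.826822, coefficient = 1

I ≈ (0.500000/3) × 5.514880 = 0.919147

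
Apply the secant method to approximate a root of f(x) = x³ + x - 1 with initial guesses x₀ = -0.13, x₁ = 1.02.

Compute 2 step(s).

f(x) = x³ + x - 1
x₀ = -0.13, x₁ = 1.02

Secant formula: x_{n+1} = x_n - f(x_n)(x_n - x_{n-1})/(f(x_n) - f(x_{n-1}))

Iteration 1:
  f(-0.130000) = -1.132197
  f(1.020000) = 1.081208
  x_2 = 1.020000 - 1.081208×(1.020000 - (-0.130000))/(1.081208 - (-1.132197))
       = 0.458246
Iteration 2:
  f(1.020000) = 1.081208
  f(0.458246) = -0.445527
  x_3 = 0.458246 - (-0.445527)×(0.458246 - 1.020000)/(-0.445527 - 1.081208)
       = 0.622175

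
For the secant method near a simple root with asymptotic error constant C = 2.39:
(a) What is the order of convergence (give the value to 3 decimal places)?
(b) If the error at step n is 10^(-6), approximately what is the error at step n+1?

(a) Secant method has superlinear convergence with order φ = (1+√5)/2 ≈ 1.618.
    This means |e_{n+1}| ≈ C|e_n|^1.618.

(b) With |e_n| = 10^(-6) and C = 2.39:
    |e_{n+1}| ≈ 2.39 × (10^(-6))^1.618 = 2.39 × 10^(-9.71)

(a) ≈ 1.618 (golden ratio); (b) |e_{n+1}| ≈ 4.679e-10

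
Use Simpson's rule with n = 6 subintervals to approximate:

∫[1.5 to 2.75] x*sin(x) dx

f(x) = x*sin(x)
a = 1.5, b = 2.75, n = 6
h = (b - a)/n = 0.208333

Simpson's rule: (h/3)[f(x₀) + 4f(x₁) + 2f(x₂) + ... + f(xₙ)]

x_0 = 1.5000, f(x_0) = 1.496242, coefficient = 1
x_1 = 1.7083, f(x_1) = 1.692201, coefficient = 4
x_2 = 1.9167, f(x_2) = 1.803163, coefficient = 2
x_3 = 2.1250, f(x_3) = 1.806930, coefficient = 4
x_4 = 2.3333, f(x_4) = 1.687200, coefficient = 2
x_5 = 2.5417, f(x_5) = 1.434978, coefficient = 4
x_6 = 2.7500, f(x_6) = 1.049568, coefficient = 1

I ≈ (0.208333/3) × 29.262970 = 2.032151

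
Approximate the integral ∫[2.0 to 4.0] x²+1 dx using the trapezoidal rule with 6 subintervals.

f(x) = x²+1
a = 2.0, b = 4.0, n = 6
h = (b - a)/n = 0.333333

Trapezoidal rule: (h/2)[f(x₀) + 2f(x₁) + 2f(x₂) + ... + f(xₙ)]

x_0 = 2.0000, f(x_0) = 5.000000, coefficient = 1
x_1 = 2.3333, f(x_1) = 6.444444, coefficient = 2
x_2 = 2.6667, f(x_2) = 8.111111, coefficient = 2
x_3 = 3.0000, f(x_3) = 10.000000, coefficient = 2
x_4 = 3.3333, f(x_4) = 12.111111, coefficient = 2
x_5 = 3.6667, f(x_5) = 14.444444, coefficient = 2
x_6 = 4.0000, f(x_6) = 17.000000, coefficient = 1

I ≈ (0.333333/2) × 124.222222 = 20.703704
Exact value: 20.666667
Error: 0.037037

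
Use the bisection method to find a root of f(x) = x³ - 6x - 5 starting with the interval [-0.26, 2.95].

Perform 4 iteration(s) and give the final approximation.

f(x) = x³ - 6x - 5
Initial interval: [-0.26, 2.95]

Iteration 1:
  c_1 = (-0.260000 + 2.950000)/2 = 1.345000
  f(c_1) = f(1.345000) = -10.636861
  f(a) × f(c) ≥ 0, new interval: [1.345000, 2.950000]
Iteration 2:
  c_2 = (1.345000 + 2.950000)/2 = 2.147500
  f(c_2) = f(2.147500) = -7.981253
  f(a) × f(c) ≥ 0, new interval: [2.147500, 2.950000]
Iteration 3:
  c_3 = (2.147500 + 2.950000)/2 = 2.548750
  f(c_3) = f(2.548750) = -3.735497
  f(a) × f(c) ≥ 0, new interval: [2.548750, 2.950000]
Iteration 4:
  c_4 = (2.548750 + 2.950000)/2 = 2.749375
  f(c_4) = f(2.749375) = -0.713551
  f(a) × f(c) ≥ 0, new interval: [2.749375, 2.950000]

After 4 iteration(s), the approximation is c_4 = 2.749375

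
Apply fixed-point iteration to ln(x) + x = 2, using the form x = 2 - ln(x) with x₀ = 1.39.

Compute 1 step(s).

Equation: ln(x) + x = 2
Fixed-point form: x = 2 - ln(x)
x₀ = 1.39

x_1 = g(1.390000) = 1.670696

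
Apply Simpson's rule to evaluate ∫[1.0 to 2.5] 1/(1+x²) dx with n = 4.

f(x) = 1/(1+x²)
a = 1.0, b = 2.5, n = 4
h = (b - a)/n = 0.375000

Simpson's rule: (h/3)[f(x₀) + 4f(x₁) + 2f(x₂) + ... + f(xₙ)]

x_0 = 1.0000, f(x_0) = 0.500000, coefficient = 1
x_1 = 1.3750, f(x_1) = 0.345946, coefficient = 4
x_2 = 1.7500, f(x_2) = 0.246154, coefficient = 2
x_3 = 2.1250, f(x_3) = 0.181303, coefficient = 4
x_4 = 2.5000, f(x_4) = 0.137931, coefficient = 1

I ≈ (0.375000/3) × 3.239235 = 0.404904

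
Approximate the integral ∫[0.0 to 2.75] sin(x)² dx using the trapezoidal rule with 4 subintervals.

f(x) = sin(x)²
a = 0.0, b = 2.75, n = 4
h = (b - a)/n = 0.687500

Trapezoidal rule: (h/2)[f(x₀) + 2f(x₁) + 2f(x₂) + ... + f(xₙ)]

x_0 = 0.0000, f(x_0) = 0.000000, coefficient = 1
x_1 = 0.6875, f(x_1) = 0.402726, coefficient = 2
x_2 = 1.3750, f(x_2) = 0.962151, coefficient = 2
x_3 = 2.0625, f(x_3) = 0.777095, coefficient = 2
x_4 = 2.7500, f(x_4) = 0.145665, coefficient = 1

I ≈ (0.687500/2) × 4.429609 = 1.522678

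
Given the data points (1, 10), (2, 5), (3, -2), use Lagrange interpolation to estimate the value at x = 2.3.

Lagrange interpolation formula:
P(x) = Σ yᵢ × Lᵢ(x)
where Lᵢ(x) = Π_{j≠i} (x - xⱼ)/(xᵢ - xⱼ)

L_0(2.3) = (2.3 - 2)/(1 - 2) × (2.3 - 3)/(1 - 3) = -0.105000
L_1(2.3) = (2.3 - 1)/(2 - 1) × (2.3 - 3)/(2 - 3) = 0.910000
L_2(2.3) = (2.3 - 1)/(3 - 1) × (2.3 - 2)/(3 - 2) = 0.195000

P(2.3) = 10×L_0(2.3) + 5×L_1(2.3) + (-2)×L_2(2.3)
P(2.3) = 3.110000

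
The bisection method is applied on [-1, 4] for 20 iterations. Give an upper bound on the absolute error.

Bisection error bound: |error| ≤ (b-a)/2^n
|error| ≤ (4 - (-1))/2^20 = 5/2^20
|error| ≤ 0.0000047684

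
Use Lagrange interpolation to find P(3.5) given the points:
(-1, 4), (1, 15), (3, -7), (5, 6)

Lagrange interpolation formula:
P(x) = Σ yᵢ × Lᵢ(x)
where Lᵢ(x) = Π_{j≠i} (x - xⱼ)/(xᵢ - xⱼ)

L_0(3.5) = (3.5 - 1)/(-1 - 1) × (3.5 - 3)/(-1 - 3) × (3.5 - 5)/(-1 - 5) = 0.039062
L_1(3.5) = (3.5 - (-1))/(1 - (-1)) × (3.5 - 3)/(1 - 3) × (3.5 - 5)/(1 - 5) = -0.210938
L_2(3.5) = (3.5 - (-1))/(3 - (-1)) × (3.5 - 1)/(3 - 1) × (3.5 - 5)/(3 - 5) = 1.054688
L_3(3.5) = (3.5 - (-1))/(5 - (-1)) × (3.5 - 1)/(5 - 1) × (3.5 - 3)/(5 - 3) = 0.117188

P(3.5) = 4×L_0(3.5) + 15×L_1(3.5) + (-7)×L_2(3.5) + 6×L_3(3.5)
P(3.5) = -9.687500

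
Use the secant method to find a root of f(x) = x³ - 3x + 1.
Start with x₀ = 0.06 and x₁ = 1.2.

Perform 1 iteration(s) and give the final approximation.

f(x) = x³ - 3x + 1
x₀ = 0.06, x₁ = 1.2

Secant formula: x_{n+1} = x_n - f(x_n)(x_n - x_{n-1})/(f(x_n) - f(x_{n-1}))

Iteration 1:
  f(0.060000) = 0.820216
  f(1.200000) = -0.872000
  x_2 = 1.200000 - (-0.872000)×(1.200000 - 0.060000)/(-0.872000 - 0.820216)
       = 0.612557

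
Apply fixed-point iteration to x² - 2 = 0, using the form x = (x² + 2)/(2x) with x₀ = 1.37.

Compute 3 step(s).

Equation: x² - 2 = 0
Fixed-point form: x = (x² + 2)/(2x)
x₀ = 1.37

x_1 = g(1.370000) = 1.414927
x_2 = g(1.414927) = 1.414214
x_3 = g(1.414214) = 1.414214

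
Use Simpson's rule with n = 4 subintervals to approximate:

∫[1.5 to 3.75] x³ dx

f(x) = x³
a = 1.5, b = 3.75, n = 4
h = (b - a)/n = 0.562500

Simpson's rule: (h/3)[f(x₀) + 4f(x₁) + 2f(x₂) + ... + f(xₙ)]

x_0 = 1.5000, f(x_0) = 3.375000, coefficient = 1
x_1 = 2.0625, f(x_1) = 8.773682, coefficient = 4
x_2 = 2.6250, f(x_2) = 18.087891, coefficient = 2
x_3 = 3.1875, f(x_3) = 32.385498, coefficient = 4
x_4 = 3.7500, f(x_4) = 52.734375, coefficient = 1

I ≈ (0.562500/3) × 256.921875 = 48.172852
Exact value: 48.172852
Error: 0.000000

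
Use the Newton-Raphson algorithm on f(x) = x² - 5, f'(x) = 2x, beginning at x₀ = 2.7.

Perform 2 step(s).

f(x) = x² - 5
f'(x) = 2x
x₀ = 2.7

Newton-Raphson formula: x_{n+1} = x_n - f(x_n)/f'(x_n)

Iteration 1:
  f(2.700000) = 2.290000
  f'(2.700000) = 5.400000
  x_1 = 2.700000 - 2.290000/5.400000 = 2.275926
Iteration 2:
  f(2.275926) = 0.179839
  f'(2.275926) = 4.551852
  x_2 = 2.275926 - 0.179839/4.551852 = 2.236417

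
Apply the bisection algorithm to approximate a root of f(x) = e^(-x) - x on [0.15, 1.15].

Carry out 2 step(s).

f(x) = e^(-x) - x
Initial interval: [0.15, 1.15]

Iteration 1:
  c_1 = (0.150000 + 1.150000)/2 = 0.650000
  f(c_1) = f(0.650000) = -0.127954
  f(a) × f(c) < 0, new interval: [0.150000, 0.650000]
Iteration 2:
  c_2 = (0.150000 + 0.650000)/2 = 0.400000
  f(c_2) = f(0.400000) = 0.270320
  f(a) × f(c) ≥ 0, new interval: [0.400000, 0.650000]

After 2 iteration(s), the approximation is c_2 = 0.400000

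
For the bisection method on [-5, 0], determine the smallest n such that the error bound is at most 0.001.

We need (b-a)/2^n ≤ 0.001
(0 - (-5))/2^n ≤ 0.001
5/2^n ≤ 0.001
2^n ≥ 5000
n ≥ log₂(5000) = 12.29
n ≥ 13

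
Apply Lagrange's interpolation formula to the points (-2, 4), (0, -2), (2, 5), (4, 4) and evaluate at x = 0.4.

Lagrange interpolation formula:
P(x) = Σ yᵢ × Lᵢ(x)
where Lᵢ(x) = Π_{j≠i} (x - xⱼ)/(xᵢ - xⱼ)

L_0(0.4) = (0.4 - 0)/(-2 - 0) × (0.4 - 2)/(-2 - 2) × (0.4 - 4)/(-2 - 4) = -0.048000
L_1(0.4) = (0.4 - (-2))/(0 - (-2)) × (0.4 - 2)/(0 - 2) × (0.4 - 4)/(0 - 4) = 0.864000
L_2(0.4) = (0.4 - (-2))/(2 - (-2)) × (0.4 - 0)/(2 - 0) × (0.4 - 4)/(2 - 4) = 0.216000
L_3(0.4) = (0.4 - (-2))/(4 - (-2)) × (0.4 - 0)/(4 - 0) × (0.4 - 2)/(4 - 2) = -0.032000

P(0.4) = 4×L_0(0.4) + (-2)×L_1(0.4) + 5×L_2(0.4) + 4×L_3(0.4)
P(0.4) = -0.968000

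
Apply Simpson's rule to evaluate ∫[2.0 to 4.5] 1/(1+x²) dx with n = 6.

f(x) = 1/(1+x²)
a = 2.0, b = 4.5, n = 6
h = (b - a)/n = 0.416667

Simpson's rule: (h/3)[f(x₀) + 4f(x₁) + 2f(x₂) + ... + f(xₙ)]

x_0 = 2.0000, f(x_0) = 0.200000, coefficient = 1
x_1 = 2.4167, f(x_1) = 0.146193, coefficient = 4
x_2 = 2.8333, f(x_2) = 0.110769, coefficient = 2
x_3 = 3.2500, f(x_3) = 0.086486, coefficient = 4
x_4 = 3.6667, f(x_4) = 0.069231, coefficient = 2
x_5 = 4.0833, f(x_5) = 0.056582, coefficient = 4
x_6 = 4.5000, f(x_6) = 0.047059, coefficient = 1

I ≈ (0.416667/3) × 1.764102 = 0.245014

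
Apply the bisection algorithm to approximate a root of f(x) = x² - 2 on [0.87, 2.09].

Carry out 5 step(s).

f(x) = x² - 2
Initial interval: [0.87, 2.09]

Iteration 1:
  c_1 = (0.870000 + 2.090000)/2 = 1.480000
  f(c_1) = f(1.480000) = 0.190400
  f(a) × f(c) < 0, new interval: [0.870000, 1.480000]
Iteration 2:
  c_2 = (0.870000 + 1.480000)/2 = 1.175000
  f(c_2) = f(1.175000) = -0.619375
  f(a) × f(c) ≥ 0, new interval: [1.175000, 1.480000]
Iteration 3:
  c_3 = (1.175000 + 1.480000)/2 = 1.327500
  f(c_3) = f(1.327500) = -0.237744
  f(a) × f(c) ≥ 0, new interval: [1.327500, 1.480000]
Iteration 4:
  c_4 = (1.327500 + 1.480000)/2 = 1.403750
  f(c_4) = f(1.403750) = -0.029486
  f(a) × f(c) ≥ 0, new interval: [1.403750, 1.480000]
Iteration 5:
  c_5 = (1.403750 + 1.480000)/2 = 1.441875
  f(c_5) = f(1.441875) = 0.079004
  f(a) × f(c) < 0, new interval: [1.403750, 1.441875]

After 5 iteration(s), the approximation is c_5 = 1.441875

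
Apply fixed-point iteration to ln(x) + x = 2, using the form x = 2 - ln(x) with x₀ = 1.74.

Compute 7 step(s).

Equation: ln(x) + x = 2
Fixed-point form: x = 2 - ln(x)
x₀ = 1.74

x_1 = g(1.740000) = 1.446115
x_2 = g(1.446115) = 1.631119
x_3 = g(1.631119) = 1.510733
x_4 = g(1.510733) = 1.587405
x_5 = g(1.587405) = 1.537900
x_6 = g(1.537900) = 1.569582
x_7 = g(1.569582) = 1.549190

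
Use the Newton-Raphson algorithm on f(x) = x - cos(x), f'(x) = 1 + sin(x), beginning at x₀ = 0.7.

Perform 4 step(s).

f(x) = x - cos(x)
f'(x) = 1 + sin(x)
x₀ = 0.7

Newton-Raphson formula: x_{n+1} = x_n - f(x_n)/f'(x_n)

Iteration 1:
  f(0.700000) = -0.064842
  f'(0.700000) = 1.644218
  x_1 = 0.700000 - (-0.064842)/1.644218 = 0.739436
Iteration 2:
  f(0.739436) = 0.000588
  f'(0.739436) = 1.673872
  x_2 = 0.739436 - 0.000588/1.673872 = 0.739085
Iteration 3:
  f(0.739085) = 0.000000
  f'(0.739085) = 1.673612
  x_3 = 0.739085 - 0.000000/1.673612 = 0.739085
Iteration 4:
  f(0.739085) = 0.000000
  f'(0.739085) = 1.673612
  x_4 = 0.739085 - 0.000000/1.673612 = 0.739085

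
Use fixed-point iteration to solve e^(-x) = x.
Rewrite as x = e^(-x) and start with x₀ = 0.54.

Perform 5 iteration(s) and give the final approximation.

Equation: e^(-x) = x
Fixed-point form: x = e^(-x)
x₀ = 0.54

x_1 = g(0.540000) = 0.582748
x_2 = g(0.582748) = 0.558362
x_3 = g(0.558362) = 0.572146
x_4 = g(0.572146) = 0.564313
x_5 = g(0.564313) = 0.568751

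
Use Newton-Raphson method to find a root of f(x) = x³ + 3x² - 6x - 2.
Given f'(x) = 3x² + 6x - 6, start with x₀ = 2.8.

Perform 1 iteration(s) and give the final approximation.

f(x) = x³ + 3x² - 6x - 2
f'(x) = 3x² + 6x - 6
x₀ = 2.8

Newton-Raphson formula: x_{n+1} = x_n - f(x_n)/f'(x_n)

Iteration 1:
  f(2.800000) = 26.672000
  f'(2.800000) = 34.320000
  x_1 = 2.800000 - 26.672000/34.320000 = 2.022844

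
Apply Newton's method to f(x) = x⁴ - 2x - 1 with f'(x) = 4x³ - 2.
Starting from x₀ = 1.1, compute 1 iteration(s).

f(x) = x⁴ - 2x - 1
f'(x) = 4x³ - 2
x₀ = 1.1

Newton-Raphson formula: x_{n+1} = x_n - f(x_n)/f'(x_n)

Iteration 1:
  f(1.100000) = -1.735900
  f'(1.100000) = 3.324000
  x_1 = 1.100000 - (-1.735900)/3.324000 = 1.622232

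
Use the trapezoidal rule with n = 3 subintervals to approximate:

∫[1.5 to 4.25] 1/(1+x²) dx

f(x) = 1/(1+x²)
a = 1.5, b = 4.25, n = 3
h = (b - a)/n = 0.916667

Trapezoidal rule: (h/2)[f(x₀) + 2f(x₁) + 2f(x₂) + ... + f(xₙ)]

x_0 = 1.5000, f(x_0) = 0.307692, coefficient = 1
x_1 = 2.4167, f(x_1) = 0.146193, coefficient = 2
x_2 = 3.3333, f(x_2) = 0.082569, coefficient = 2
x_3 = 4.2500, f(x_3) = 0.052459, coefficient = 1

I ≈ (0.916667/2) × 0.817675 = 0.374768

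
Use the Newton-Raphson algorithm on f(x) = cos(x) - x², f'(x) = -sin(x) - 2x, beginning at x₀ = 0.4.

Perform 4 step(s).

f(x) = cos(x) - x²
f'(x) = -sin(x) - 2x
x₀ = 0.4

Newton-Raphson formula: x_{n+1} = x_n - f(x_n)/f'(x_n)

Iteration 1:
  f(0.400000) = 0.761061
  f'(0.400000) = -1.189418
  x_1 = 0.400000 - 0.761061/(-1.189418) = 1.039860
Iteration 2:
  f(1.039860) = -0.574967
  f'(1.039860) = -2.942053
  x_2 = 1.039860 - (-0.574967)/(-2.942053) = 0.844429
Iteration 3:
  f(0.844429) = -0.048902
  f'(0.844429) = -2.436450
  x_3 = 0.844429 - (-0.048902)/(-2.436450) = 0.824358
Iteration 4:
  f(0.824358) = -0.000538
  f'(0.824358) = -2.382828
  x_4 = 0.824358 - (-0.000538)/(-2.382828) = 0.824132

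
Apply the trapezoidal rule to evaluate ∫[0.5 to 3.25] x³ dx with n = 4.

f(x) = x³
a = 0.5, b = 3.25, n = 4
h = (b - a)/n = 0.687500

Trapezoidal rule: (h/2)[f(x₀) + 2f(x₁) + 2f(x₂) + ... + f(xₙ)]

x_0 = 0.5000, f(x_0) = 0.125000, coefficient = 1
x_1 = 1.1875, f(x_1) = 1.674561, coefficient = 2
x_2 = 1.8750, f(x_2) = 6.591797, coefficient = 2
x_3 = 2.5625, f(x_3) = 16.826416, coefficient = 2
x_4 = 3.2500, f(x_4) = 34.328125, coefficient = 1

I ≈ (0.687500/2) × 84.638672 = 29.094543
Exact value: 27.875977
Error: 1.218567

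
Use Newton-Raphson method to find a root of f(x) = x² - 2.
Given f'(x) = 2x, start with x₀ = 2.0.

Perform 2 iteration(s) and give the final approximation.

f(x) = x² - 2
f'(x) = 2x
x₀ = 2.0

Newton-Raphson formula: x_{n+1} = x_n - f(x_n)/f'(x_n)

Iteration 1:
  f(2.000000) = 2.000000
  f'(2.000000) = 4.000000
  x_1 = 2.000000 - 2.000000/4.000000 = 1.500000
Iteration 2:
  f(1.500000) = 0.250000
  f'(1.500000) = 3.000000
  x_2 = 1.500000 - 0.250000/3.000000 = 1.416667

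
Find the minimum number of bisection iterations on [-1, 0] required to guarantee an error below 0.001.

We need (b-a)/2^n ≤ 0.001
(0 - (-1))/2^n ≤ 0.001
1/2^n ≤ 0.001
2^n ≥ 1000
n ≥ log₂(1000) = 9.97
n ≥ 10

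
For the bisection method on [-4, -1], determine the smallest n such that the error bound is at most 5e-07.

We need (b-a)/2^n ≤ 5e-07
(-1 - (-4))/2^n ≤ 5e-07
3/2^n ≤ 5e-07
2^n ≥ 6000000
n ≥ log₂(6000000) = 22.52
n ≥ 23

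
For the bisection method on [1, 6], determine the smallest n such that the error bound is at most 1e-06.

We need (b-a)/2^n ≤ 1e-06
(6 - 1)/2^n ≤ 1e-06
5/2^n ≤ 1e-06
2^n ≥ 5000000
n ≥ log₂(5000000) = 22.25
n ≥ 23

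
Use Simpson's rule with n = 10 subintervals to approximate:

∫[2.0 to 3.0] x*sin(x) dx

f(x) = x*sin(x)
a = 2.0, b = 3.0, n = 10
h = (b - a)/n = 0.100000

Simpson's rule: (h/3)[f(x₀) + 4f(x₁) + 2f(x₂) + ... + f(xₙ)]

x_0 = 2.0000, f(x_0) = 1.818595, coefficient = 1
x_1 = 2.1000, f(x_1) = 1.812740, coefficient = 4
x_2 = 2.2000, f(x_2) = 1.778692, coefficient = 2
x_3 = 2.3000, f(x_3) = 1.715122, coefficient = 4
x_4 = 2.4000, f(x_4) = 1.621112, coefficient = 2
x_5 = 2.5000, f(x_5) = 1.496180, coefficient = 4
x_6 = 2.6000, f(x_6) = 1.340304, coefficient = 2
x_7 = 2.7000, f(x_7) = 1.153926, coefficient = 4
x_8 = 2.8000, f(x_8) = 0.937967, coefficient = 2
x_9 = 2.9000, f(x_9) = 0.693823, coefficient = 4
x_10 = 3.0000, f(x_10) = 0.423360, coefficient = 1

I ≈ (0.100000/3) × 41.085266 = 1.369509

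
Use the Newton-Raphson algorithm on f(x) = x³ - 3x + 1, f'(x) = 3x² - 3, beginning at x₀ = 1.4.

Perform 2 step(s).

f(x) = x³ - 3x + 1
f'(x) = 3x² - 3
x₀ = 1.4

Newton-Raphson formula: x_{n+1} = x_n - f(x_n)/f'(x_n)

Iteration 1:
  f(1.400000) = -0.456000
  f'(1.400000) = 2.880000
  x_1 = 1.400000 - (-0.456000)/2.880000 = 1.558333
Iteration 2:
  f(1.558333) = 0.109261
  f'(1.558333) = 4.285208
  x_2 = 1.558333 - 0.109261/4.285208 = 1.532836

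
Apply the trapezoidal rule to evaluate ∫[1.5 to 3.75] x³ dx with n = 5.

f(x) = x³
a = 1.5, b = 3.75, n = 5
h = (b - a)/n = 0.450000

Trapezoidal rule: (h/2)[f(x₀) + 2f(x₁) + 2f(x₂) + ... + f(xₙ)]

x_0 = 1.5000, f(x_0) = 3.375000, coefficient = 1
x_1 = 1.9500, f(x_1) = 7.414875, coefficient = 2
x_2 = 2.4000, f(x_2) = 13.824000, coefficient = 2
x_3 = 2.8500, f(x_3) = 23.149125, coefficient = 2
x_4 = 3.3000, f(x_4) = 35.937000, coefficient = 2
x_5 = 3.7500, f(x_5) = 52.734375, coefficient = 1

I ≈ (0.450000/2) × 216.759375 = 48.770859
Exact value: 48.172852
Error: 0.598008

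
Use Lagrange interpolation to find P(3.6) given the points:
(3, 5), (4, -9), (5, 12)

Lagrange interpolation formula:
P(x) = Σ yᵢ × Lᵢ(x)
where Lᵢ(x) = Π_{j≠i} (x - xⱼ)/(xᵢ - xⱼ)

L_0(3.6) = (3.6 - 4)/(3 - 4) × (3.6 - 5)/(3 - 5) = 0.280000
L_1(3.6) = (3.6 - 3)/(4 - 3) × (3.6 - 5)/(4 - 5) = 0.840000
L_2(3.6) = (3.6 - 3)/(5 - 3) × (3.6 - 4)/(5 - 4) = -0.120000

P(3.6) = 5×L_0(3.6) + (-9)×L_1(3.6) + 12×L_2(3.6)
P(3.6) = -7.600000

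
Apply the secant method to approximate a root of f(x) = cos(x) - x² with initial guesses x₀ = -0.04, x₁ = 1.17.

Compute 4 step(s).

f(x) = cos(x) - x²
x₀ = -0.04, x₁ = 1.17

Secant formula: x_{n+1} = x_n - f(x_n)(x_n - x_{n-1})/(f(x_n) - f(x_{n-1}))

Iteration 1:
  f(-0.040000) = 0.997600
  f(1.170000) = -0.978748
  x_2 = 1.170000 - (-0.978748)×(1.170000 - (-0.040000))/(-0.978748 - 0.997600)
       = 0.570771
Iteration 2:
  f(1.170000) = -0.978748
  f(0.570771) = 0.515705
  x_3 = 0.570771 - 0.515705×(0.570771 - 1.170000)/(0.515705 - (-0.978748))
       = 0.777553
Iteration 3:
  f(0.570771) = 0.515705
  f(0.777553) = 0.108045
  x_4 = 0.777553 - 0.108045×(0.777553 - 0.570771)/(0.108045 - 0.515705)
       = 0.832357
Iteration 4:
  f(0.777553) = 0.108045
  f(0.832357) = -0.019684
  x_5 = 0.832357 - (-0.019684)×(0.832357 - 0.777553)/(-0.019684 - 0.108045)
       = 0.823911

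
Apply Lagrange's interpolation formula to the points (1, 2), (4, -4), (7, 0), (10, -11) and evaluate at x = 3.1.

Lagrange interpolation formula:
P(x) = Σ yᵢ × Lᵢ(x)
where Lᵢ(x) = Π_{j≠i} (x - xⱼ)/(xᵢ - xⱼ)

L_0(3.1) = (3.1 - 4)/(1 - 4) × (3.1 - 7)/(1 - 7) × (3.1 - 10)/(1 - 10) = 0.149500
L_1(3.1) = (3.1 - 1)/(4 - 1) × (3.1 - 7)/(4 - 7) × (3.1 - 10)/(4 - 10) = 1.046500
L_2(3.1) = (3.1 - 1)/(7 - 1) × (3.1 - 4)/(7 - 4) × (3.1 - 10)/(7 - 10) = -0.241500
L_3(3.1) = (3.1 - 1)/(10 - 1) × (3.1 - 4)/(10 - 4) × (3.1 - 7)/(10 - 7) = 0.045500

P(3.1) = 2×L_0(3.1) + (-4)×L_1(3.1) + 0×L_2(3.1) + (-11)×L_3(3.1)
P(3.1) = -4.387500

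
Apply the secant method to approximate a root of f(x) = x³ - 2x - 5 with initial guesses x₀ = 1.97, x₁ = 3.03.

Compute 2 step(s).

f(x) = x³ - 2x - 5
x₀ = 1.97, x₁ = 3.03

Secant formula: x_{n+1} = x_n - f(x_n)(x_n - x_{n-1})/(f(x_n) - f(x_{n-1}))

Iteration 1:
  f(1.970000) = -1.294627
  f(3.030000) = 16.758127
  x_2 = 3.030000 - 16.758127×(3.030000 - 1.970000)/(16.758127 - (-1.294627))
       = 2.046016
Iteration 2:
  f(3.030000) = 16.758127
  f(2.046016) = -0.527034
  x_3 = 2.046016 - (-0.527034)×(2.046016 - 3.030000)/(-0.527034 - 16.758127)
       = 2.076019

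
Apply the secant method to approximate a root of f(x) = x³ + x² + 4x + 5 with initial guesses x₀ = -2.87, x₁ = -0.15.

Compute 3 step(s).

f(x) = x³ + x² + 4x + 5
x₀ = -2.87, x₁ = -0.15

Secant formula: x_{n+1} = x_n - f(x_n)(x_n - x_{n-1})/(f(x_n) - f(x_{n-1}))

Iteration 1:
  f(-2.870000) = -21.883003
  f(-0.150000) = 4.419125
  x_2 = -0.150000 - 4.419125×(-0.150000 - (-2.870000))/(4.419125 - (-21.883003))
       = -0.606998
Iteration 2:
  f(-0.150000) = 4.419125
  f(-0.606998) = 2.716808
  x_3 = -0.606998 - 2.716808×(-0.606998 - (-0.150000))/(2.716808 - 4.419125)
       = -1.336343
Iteration 3:
  f(-0.606998) = 2.716808
  f(-1.336343) = -0.946016
  x_4 = -1.336343 - (-0.946016)×(-1.336343 - (-0.606998))/(-0.946016 - 2.716808)
       = -1.147971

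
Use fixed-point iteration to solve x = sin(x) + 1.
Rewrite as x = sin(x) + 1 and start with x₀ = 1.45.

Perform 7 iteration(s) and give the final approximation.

Equation: x = sin(x) + 1
Fixed-point form: x = sin(x) + 1
x₀ = 1.45

x_1 = g(1.450000) = 1.992713
x_2 = g(1.992713) = 1.912306
x_3 = g(1.912306) = 1.942250
x_4 = g(1.942250) = 1.931801
x_5 = g(1.931801) = 1.935543
x_6 = g(1.935543) = 1.934214
x_7 = g(1.934214) = 1.934687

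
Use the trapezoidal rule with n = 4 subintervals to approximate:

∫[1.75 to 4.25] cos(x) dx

f(x) = cos(x)
a = 1.75, b = 4.25, n = 4
h = (b - a)/n = 0.625000

Trapezoidal rule: (h/2)[f(x₀) + 2f(x₁) + 2f(x₂) + ... + f(xₙ)]

x_0 = 1.7500, f(x_0) = -0.178246, coefficient = 1
x_1 = 2.3750, f(x_1) = -0.720278, coefficient = 2
x_2 = 3.0000, f(x_2) = -0.989992, coefficient = 2
x_3 = 3.6250, f(x_3) = -0.885416, coefficient = 2
x_4 = 4.2500, f(x_4) = -0.446087, coefficient = 1

I ≈ (0.625000/2) × -5.815708 = -1.817409
Exact value: -1.878975
Error: 0.061567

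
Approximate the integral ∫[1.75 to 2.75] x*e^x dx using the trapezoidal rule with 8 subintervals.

f(x) = x*e^x
a = 1.75, b = 2.75, n = 8
h = (b - a)/n = 0.125000

Trapezoidal rule: (h/2)[f(x₀) + 2f(x₁) + 2f(x₂) + ... + f(xₙ)]

x_0 = 1.7500, f(x_0) = 10.070555, coefficient = 1
x_1 = 1.8750, f(x_1) = 12.226536, coefficient = 2
x_2 = 2.0000, f(x_2) = 14.778112, coefficient = 2
x_3 = 2.1250, f(x_3) = 17.792407, coefficient = 2
x_4 = 2.2500, f(x_4) = 21.347406, coefficient = 2
x_5 = 2.3750, f(x_5) = 25.533656, coefficient = 2
x_6 = 2.5000, f(x_6) = 30.456235, coefficient = 2
x_7 = 2.6250, f(x_7) = 36.237007, coefficient = 2
x_8 = 2.7500, f(x_8) = 43.017238, coefficient = 1

I ≈ (0.125000/2) × 369.830511 = 23.114407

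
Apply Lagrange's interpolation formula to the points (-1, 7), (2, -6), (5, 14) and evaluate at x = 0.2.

Lagrange interpolation formula:
P(x) = Σ yᵢ × Lᵢ(x)
where Lᵢ(x) = Π_{j≠i} (x - xⱼ)/(xᵢ - xⱼ)

L_0(0.2) = (0.2 - 2)/(-1 - 2) × (0.2 - 5)/(-1 - 5) = 0.480000
L_1(0.2) = (0.2 - (-1))/(2 - (-1)) × (0.2 - 5)/(2 - 5) = 0.640000
L_2(0.2) = (0.2 - (-1))/(5 - (-1)) × (0.2 - 2)/(5 - 2) = -0.120000

P(0.2) = 7×L_0(0.2) + (-6)×L_1(0.2) + 14×L_2(0.2)
P(0.2) = -2.160000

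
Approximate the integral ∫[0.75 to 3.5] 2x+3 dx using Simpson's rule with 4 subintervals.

f(x) = 2x+3
a = 0.75, b = 3.5, n = 4
h = (b - a)/n = 0.687500

Simpson's rule: (h/3)[f(x₀) + 4f(x₁) + 2f(x₂) + ... + f(xₙ)]

x_0 = 0.7500, f(x_0) = 4.500000, coefficient = 1
x_1 = 1.4375, f(x_1) = 5.875000, coefficient = 4
x_2 = 2.1250, f(x_2) = 7.250000, coefficient = 2
x_3 = 2.8125, f(x_3) = 8.625000, coefficient = 4
x_4 = 3.5000, f(x_4) = 10.000000, coefficient = 1

I ≈ (0.687500/3) × 87.000000 = 19.937500
Exact value: 19.937500
Error: 0.000000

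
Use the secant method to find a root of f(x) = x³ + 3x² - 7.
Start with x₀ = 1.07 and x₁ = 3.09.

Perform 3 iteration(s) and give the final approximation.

f(x) = x³ + 3x² - 7
x₀ = 1.07, x₁ = 3.09

Secant formula: x_{n+1} = x_n - f(x_n)(x_n - x_{n-1})/(f(x_n) - f(x_{n-1}))

Iteration 1:
  f(1.070000) = -2.340257
  f(3.090000) = 51.147929
  x_2 = 3.090000 - 51.147929×(3.090000 - 1.070000)/(51.147929 - (-2.340257))
       = 1.158381
Iteration 2:
  f(3.090000) = 51.147929
  f(1.158381) = -1.420095
  x_3 = 1.158381 - (-1.420095)×(1.158381 - 3.090000)/(-1.420095 - 51.147929)
       = 1.210562
Iteration 3:
  f(1.158381) = -1.420095
  f(1.210562) = -0.829586
  x_4 = 1.210562 - (-0.829586)×(1.210562 - 1.158381)/(-0.829586 - (-1.420095))
       = 1.283870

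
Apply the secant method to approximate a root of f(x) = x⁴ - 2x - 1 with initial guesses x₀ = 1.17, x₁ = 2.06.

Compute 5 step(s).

f(x) = x⁴ - 2x - 1
x₀ = 1.17, x₁ = 2.06

Secant formula: x_{n+1} = x_n - f(x_n)(x_n - x_{n-1})/(f(x_n) - f(x_{n-1}))

Iteration 1:
  f(1.170000) = -1.466113
  f(2.060000) = 12.888141
  x_2 = 2.060000 - 12.888141×(2.060000 - 1.170000)/(12.888141 - (-1.466113))
       = 1.260903
Iteration 2:
  f(2.060000) = 12.888141
  f(1.260903) = -0.994101
  x_3 = 1.260903 - (-0.994101)×(1.260903 - 2.060000)/(-0.994101 - 12.888141)
       = 1.318126
Iteration 3:
  f(1.260903) = -0.994101
  f(1.318126) = -0.617500
  x_4 = 1.318126 - (-0.617500)×(1.318126 - 1.260903)/(-0.617500 - (-0.994101))
       = 1.411952
Iteration 4:
  f(1.318126) = -0.617500
  f(1.411952) = 0.150575
  x_5 = 1.411952 - 0.150575×(1.411952 - 1.318126)/(0.150575 - (-0.617500))
       = 1.393558
Iteration 5:
  f(1.411952) = 0.150575
  f(1.393558) = -0.015733
  x_6 = 1.393558 - (-0.015733)×(1.393558 - 1.411952)/(-0.015733 - 0.150575)
       = 1.395299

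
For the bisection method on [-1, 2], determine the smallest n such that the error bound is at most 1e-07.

We need (b-a)/2^n ≤ 1e-07
(2 - (-1))/2^n ≤ 1e-07
3/2^n ≤ 1e-07
2^n ≥ 30000000
n ≥ log₂(30000000) = 24.84
n ≥ 25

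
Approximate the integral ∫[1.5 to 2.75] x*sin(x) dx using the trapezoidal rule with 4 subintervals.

f(x) = x*sin(x)
a = 1.5, b = 2.75, n = 4
h = (b - a)/n = 0.312500

Trapezoidal rule: (h/2)[f(x₀) + 2f(x₁) + 2f(x₂) + ... + f(xₙ)]

x_0 = 1.5000, f(x_0) = 1.496242, coefficient = 1
x_1 = 1.8125, f(x_1) = 1.759814, coefficient = 2
x_2 = 2.1250, f(x_2) = 1.806930, coefficient = 2
x_3 = 2.4375, f(x_3) = 1.577897, coefficient = 2
x_4 = 2.7500, f(x_4) = 1.049568, coefficient = 1

I ≈ (0.312500/2) × 12.835091 = 2.005483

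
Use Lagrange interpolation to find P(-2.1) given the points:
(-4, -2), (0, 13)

Lagrange interpolation formula:
P(x) = Σ yᵢ × Lᵢ(x)
where Lᵢ(x) = Π_{j≠i} (x - xⱼ)/(xᵢ - xⱼ)

L_0(-2.1) = (-2.1 - 0)/(-4 - 0) = 0.525000
L_1(-2.1) = (-2.1 - (-4))/(0 - (-4)) = 0.475000

P(-2.1) = (-2)×L_0(-2.1) + 13×L_1(-2.1)
P(-2.1) = 5.125000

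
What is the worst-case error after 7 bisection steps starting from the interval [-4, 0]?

Bisection error bound: |error| ≤ (b-a)/2^n
|error| ≤ (0 - (-4))/2^7 = 4/2^7
|error| ≤ 0.0312500000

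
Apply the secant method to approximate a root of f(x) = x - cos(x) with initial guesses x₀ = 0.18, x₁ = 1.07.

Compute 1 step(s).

f(x) = x - cos(x)
x₀ = 0.18, x₁ = 1.07

Secant formula: x_{n+1} = x_n - f(x_n)(x_n - x_{n-1})/(f(x_n) - f(x_{n-1}))

Iteration 1:
  f(0.180000) = -0.803844
  f(1.070000) = 0.589876
  x_2 = 1.070000 - 0.589876×(1.070000 - 0.180000)/(0.589876 - (-0.803844))
       = 0.693318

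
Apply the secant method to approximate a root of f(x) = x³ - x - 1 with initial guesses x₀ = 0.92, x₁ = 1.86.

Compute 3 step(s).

f(x) = x³ - x - 1
x₀ = 0.92, x₁ = 1.86

Secant formula: x_{n+1} = x_n - f(x_n)(x_n - x_{n-1})/(f(x_n) - f(x_{n-1}))

Iteration 1:
  f(0.920000) = -1.141312
  f(1.860000) = 3.574856
  x_2 = 1.860000 - 3.574856×(1.860000 - 0.920000)/(3.574856 - (-1.141312))
       = 1.147480
Iteration 2:
  f(1.860000) = 3.574856
  f(1.147480) = -0.636582
  x_3 = 1.147480 - (-0.636582)×(1.147480 - 1.860000)/(-0.636582 - 3.574856)
       = 1.255181
Iteration 3:
  f(1.147480) = -0.636582
  f(1.255181) = -0.277669
  x_4 = 1.255181 - (-0.277669)×(1.255181 - 1.147480)/(-0.277669 - (-0.636582))
       = 1.338503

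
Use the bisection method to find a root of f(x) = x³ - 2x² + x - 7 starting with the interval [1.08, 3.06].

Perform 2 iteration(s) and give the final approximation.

f(x) = x³ - 2x² + x - 7
Initial interval: [1.08, 3.06]

Iteration 1:
  c_1 = (1.080000 + 3.060000)/2 = 2.070000
  f(c_1) = f(2.070000) = -4.630057
  f(a) × f(c) ≥ 0, new interval: [2.070000, 3.060000]
Iteration 2:
  c_2 = (2.070000 + 3.060000)/2 = 2.565000
  f(c_2) = f(2.565000) = -0.717738
  f(a) × f(c) ≥ 0, new interval: [2.565000, 3.060000]

After 2 iteration(s), the approximation is c_2 = 2.565000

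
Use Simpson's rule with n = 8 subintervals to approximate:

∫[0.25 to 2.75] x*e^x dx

f(x) = x*e^x
a = 0.25, b = 2.75, n = 8
h = (b - a)/n = 0.312500

Simpson's rule: (h/3)[f(x₀) + 4f(x₁) + 2f(x₂) + ... + f(xₙ)]

x_0 = 0.2500, f(x_0) = 0.321006, coefficient = 1
x_1 = 0.5625, f(x_1) = 0.987218, coefficient = 4
x_2 = 0.8750, f(x_2) = 2.099016, coefficient = 2
x_3 = 1.1875, f(x_3) = 3.893663, coefficient = 4
x_4 = 1.5000, f(x_4) = 6.722534, coefficient = 2
x_5 = 1.8125, f(x_5) = 11.102909, coefficient = 4
x_6 = 2.1250, f(x_6) = 17.792407, coefficient = 2
x_7 = 2.4375, f(x_7) = 27.895710, coefficient = 4
x_8 = 2.7500, f(x_8) = 43.017238, coefficient = 1

I ≈ (0.312500/3) × 272.084156 = 28.342100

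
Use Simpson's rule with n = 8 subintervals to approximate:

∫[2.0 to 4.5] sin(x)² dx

f(x) = sin(x)²
a = 2.0, b = 4.5, n = 8
h = (b - a)/n = 0.312500

Simpson's rule: (h/3)[f(x₀) + 4f(x₁) + 2f(x₂) + ... + f(xₙ)]

x_0 = 2.0000, f(x_0) = 0.826822, coefficient = 1
x_1 = 2.3125, f(x_1) = 0.543639, coefficient = 4
x_2 = 2.6250, f(x_2) = 0.243957, coefficient = 2
x_3 = 2.9375, f(x_3) = 0.041079, coefficient = 4
x_4 = 3.2500, f(x_4) = 0.011706, coefficient = 2
x_5 = 3.5625, f(x_5) = 0.166945, coefficient = 4
x_6 = 3.8750, f(x_6) = 0.448103, coefficient = 2
x_7 = 4.1875, f(x_7) = 0.748882, coefficient = 4
x_8 = 4.5000, f(x_8) = 0.955565, coefficient = 1

I ≈ (0.312500/3) × 9.192096 = 0.957510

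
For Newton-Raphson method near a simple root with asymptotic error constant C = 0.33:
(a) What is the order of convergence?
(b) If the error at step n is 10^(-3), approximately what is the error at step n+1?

(a) Newton-Raphson has quadratic (order 2) convergence near simple roots.
    This means |e_{n+1}| ≈ C|e_n|².

(b) With |e_n| = 10^(-3) and C = 0.33:
    |e_{n+1}| ≈ 0.33 × (10^(-3))² = 0.33 × 10^(-6)

(a) 2 (quadratic); (b) |e_{n+1}| ≈ 3.300e-07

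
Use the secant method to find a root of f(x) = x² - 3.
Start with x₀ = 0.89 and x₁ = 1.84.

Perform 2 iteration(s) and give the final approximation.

f(x) = x² - 3
x₀ = 0.89, x₁ = 1.84

Secant formula: x_{n+1} = x_n - f(x_n)(x_n - x_{n-1})/(f(x_n) - f(x_{n-1}))

Iteration 1:
  f(0.890000) = -2.207900
  f(1.840000) = 0.385600
  x_2 = 1.840000 - 0.385600×(1.840000 - 0.890000)/(0.385600 - (-2.207900))
       = 1.698755
Iteration 2:
  f(1.840000) = 0.385600
  f(1.698755) = -0.114233
  x_3 = 1.698755 - (-0.114233)×(1.698755 - 1.840000)/(-0.114233 - 0.385600)
       = 1.731035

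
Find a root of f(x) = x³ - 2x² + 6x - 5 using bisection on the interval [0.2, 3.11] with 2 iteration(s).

f(x) = x³ - 2x² + 6x - 5
Initial interval: [0.2, 3.11]

Iteration 1:
  c_1 = (0.200000 + 3.110000)/2 = 1.655000
  f(c_1) = f(1.655000) = 3.985036
  f(a) × f(c) < 0, new interval: [0.200000, 1.655000]
Iteration 2:
  c_2 = (0.200000 + 1.655000)/2 = 0.927500
  f(c_2) = f(0.927500) = -0.357625
  f(a) × f(c) ≥ 0, new interval: [0.927500, 1.655000]

After 2 iteration(s), the approximation is c_2 = 0.927500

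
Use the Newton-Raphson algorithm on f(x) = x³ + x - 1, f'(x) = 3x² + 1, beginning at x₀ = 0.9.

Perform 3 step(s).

f(x) = x³ + x - 1
f'(x) = 3x² + 1
x₀ = 0.9

Newton-Raphson formula: x_{n+1} = x_n - f(x_n)/f'(x_n)

Iteration 1:
  f(0.900000) = 0.629000
  f'(0.900000) = 3.430000
  x_1 = 0.900000 - 0.629000/3.430000 = 0.716618
Iteration 2:
  f(0.716618) = 0.084631
  f'(0.716618) = 2.540624
  x_2 = 0.716618 - 0.084631/2.540624 = 0.683307
Iteration 3:
  f(0.683307) = 0.002349
  f'(0.683307) = 2.400725
  x_3 = 0.683307 - 0.002349/2.400725 = 0.682329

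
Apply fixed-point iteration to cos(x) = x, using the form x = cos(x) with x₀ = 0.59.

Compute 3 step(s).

Equation: cos(x) = x
Fixed-point form: x = cos(x)
x₀ = 0.59

x_1 = g(0.590000) = 0.830941
x_2 = g(0.830941) = 0.674181
x_3 = g(0.674181) = 0.781218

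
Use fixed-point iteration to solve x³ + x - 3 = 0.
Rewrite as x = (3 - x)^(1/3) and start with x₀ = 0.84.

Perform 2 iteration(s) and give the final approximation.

Equation: x³ + x - 3 = 0
Fixed-point form: x = (3 - x)^(1/3)
x₀ = 0.84

x_1 = g(0.840000) = 1.292661
x_2 = g(1.292661) = 1.195198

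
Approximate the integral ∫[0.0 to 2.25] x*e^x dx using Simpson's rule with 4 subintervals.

f(x) = x*e^x
a = 0.0, b = 2.25, n = 4
h = (b - a)/n = 0.562500

Simpson's rule: (h/3)[f(x₀) + 4f(x₁) + 2f(x₂) + ... + f(xₙ)]

x_0 = 0.0000, f(x_0) = 0.000000, coefficient = 1
x_1 = 0.5625, f(x_1) = 0.987218, coefficient = 4
x_2 = 1.1250, f(x_2) = 3.465244, coefficient = 2
x_3 = 1.6875, f(x_3) = 9.122539, coefficient = 4
x_4 = 2.2500, f(x_4) = 21.347406, coefficient = 1

I ≈ (0.562500/3) × 68.716922 = 12.884423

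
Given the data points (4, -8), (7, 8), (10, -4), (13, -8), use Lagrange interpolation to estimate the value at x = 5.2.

Lagrange interpolation formula:
P(x) = Σ yᵢ × Lᵢ(x)
where Lᵢ(x) = Π_{j≠i} (x - xⱼ)/(xᵢ - xⱼ)

L_0(5.2) = (5.2 - 7)/(4 - 7) × (5.2 - 10)/(4 - 10) × (5.2 - 13)/(4 - 13) = 0.416000
L_1(5.2) = (5.2 - 4)/(7 - 4) × (5.2 - 10)/(7 - 10) × (5.2 - 13)/(7 - 13) = 0.832000
L_2(5.2) = (5.2 - 4)/(10 - 4) × (5.2 - 7)/(10 - 7) × (5.2 - 13)/(10 - 13) = -0.312000
L_3(5.2) = (5.2 - 4)/(13 - 4) × (5.2 - 7)/(13 - 7) × (5.2 - 10)/(13 - 10) = 0.064000

P(5.2) = (-8)×L_0(5.2) + 8×L_1(5.2) + (-4)×L_2(5.2) + (-8)×L_3(5.2)
P(5.2) = 4.064000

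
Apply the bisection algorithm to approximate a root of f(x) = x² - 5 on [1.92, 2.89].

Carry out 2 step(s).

f(x) = x² - 5
Initial interval: [1.92, 2.89]

Iteration 1:
  c_1 = (1.920000 + 2.890000)/2 = 2.405000
  f(c_1) = f(2.405000) = 0.784025
  f(a) × f(c) < 0, new interval: [1.920000, 2.405000]
Iteration 2:
  c_2 = (1.920000 + 2.405000)/2 = 2.162500
  f(c_2) = f(2.162500) = -0.323594
  f(a) × f(c) ≥ 0, new interval: [2.162500, 2.405000]

After 2 iteration(s), the approximation is c_2 = 2.162500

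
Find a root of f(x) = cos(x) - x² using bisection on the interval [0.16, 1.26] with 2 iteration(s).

f(x) = cos(x) - x²
Initial interval: [0.16, 1.26]

Iteration 1:
  c_1 = (0.160000 + 1.260000)/2 = 0.710000
  f(c_1) = f(0.710000) = 0.254262
  f(a) × f(c) ≥ 0, new interval: [0.710000, 1.260000]
Iteration 2:
  c_2 = (0.710000 + 1.260000)/2 = 0.985000
  f(c_2) = f(0.985000) = -0.417362
  f(a) × f(c) < 0, new interval: [0.710000, 0.985000]

After 2 iteration(s), the approximation is c_2 = 0.985000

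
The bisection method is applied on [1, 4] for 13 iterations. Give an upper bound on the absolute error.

Bisection error bound: |error| ≤ (b-a)/2^n
|error| ≤ (4 - 1)/2^13 = 3/2^13
|error| ≤ 0.0003662109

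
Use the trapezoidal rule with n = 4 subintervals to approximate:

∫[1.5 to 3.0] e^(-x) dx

f(x) = e^(-x)
a = 1.5, b = 3.0, n = 4
h = (b - a)/n = 0.375000

Trapezoidal rule: (h/2)[f(x₀) + 2f(x₁) + 2f(x₂) + ... + f(xₙ)]

x_0 = 1.5000, f(x_0) = 0.223130, coefficient = 1
x_1 = 1.8750, f(x_1) = 0.153355, coefficient = 2
x_2 = 2.2500, f(x_2) = 0.105399, coefficient = 2
x_3 = 2.6250, f(x_3) = 0.072440, coefficient = 2
x_4 = 3.0000, f(x_4) = 0.049787, coefficient = 1

I ≈ (0.375000/2) × 0.935305 = 0.175370
Exact value: 0.173343
Error: 0.002027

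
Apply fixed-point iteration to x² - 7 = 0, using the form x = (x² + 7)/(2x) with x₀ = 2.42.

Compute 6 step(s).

Equation: x² - 7 = 0
Fixed-point form: x = (x² + 7)/(2x)
x₀ = 2.42

x_1 = g(2.420000) = 2.656281
x_2 = g(2.656281) = 2.645772
x_3 = g(2.645772) = 2.645751
x_4 = g(2.645751) = 2.645751
x_5 = g(2.645751) = 2.645751
x_6 = g(2.645751) = 2.645751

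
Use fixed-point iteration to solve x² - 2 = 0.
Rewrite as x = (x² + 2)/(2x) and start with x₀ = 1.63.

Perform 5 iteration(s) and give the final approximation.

Equation: x² - 2 = 0
Fixed-point form: x = (x² + 2)/(2x)
x₀ = 1.63

x_1 = g(1.630000) = 1.428497
x_2 = g(1.428497) = 1.414285
x_3 = g(1.414285) = 1.414214
x_4 = g(1.414214) = 1.414214
x_5 = g(1.414214) = 1.414214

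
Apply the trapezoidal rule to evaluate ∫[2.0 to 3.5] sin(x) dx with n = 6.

f(x) = sin(x)
a = 2.0, b = 3.5, n = 6
h = (b - a)/n = 0.250000

Trapezoidal rule: (h/2)[f(x₀) + 2f(x₁) + 2f(x₂) + ... + f(xₙ)]

x_0 = 2.0000, f(x_0) = 0.909297, coefficient = 1
x_1 = 2.2500, f(x_1) = 0.778073, coefficient = 2
x_2 = 2.5000, f(x_2) = 0.598472, coefficient = 2
x_3 = 2.7500, f(x_3) = 0.381661, coefficient = 2
x_4 = 3.0000, f(x_4) = 0.141120, coefficient = 2
x_5 = 3.2500, f(x_5) = -0.108195, coefficient = 2
x_6 = 3.5000, f(x_6) = -0.350783, coefficient = 1

I ≈ (0.250000/2) × 4.140777 = 0.517597
Exact value: 0.520310
Error: 0.002713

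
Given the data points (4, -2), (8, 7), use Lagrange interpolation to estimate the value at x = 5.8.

Lagrange interpolation formula:
P(x) = Σ yᵢ × Lᵢ(x)
where Lᵢ(x) = Π_{j≠i} (x - xⱼ)/(xᵢ - xⱼ)

L_0(5.8) = (5.8 - 8)/(4 - 8) = 0.550000
L_1(5.8) = (5.8 - 4)/(8 - 4) = 0.450000

P(5.8) = (-2)×L_0(5.8) + 7×L_1(5.8)
P(5.8) = 2.050000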